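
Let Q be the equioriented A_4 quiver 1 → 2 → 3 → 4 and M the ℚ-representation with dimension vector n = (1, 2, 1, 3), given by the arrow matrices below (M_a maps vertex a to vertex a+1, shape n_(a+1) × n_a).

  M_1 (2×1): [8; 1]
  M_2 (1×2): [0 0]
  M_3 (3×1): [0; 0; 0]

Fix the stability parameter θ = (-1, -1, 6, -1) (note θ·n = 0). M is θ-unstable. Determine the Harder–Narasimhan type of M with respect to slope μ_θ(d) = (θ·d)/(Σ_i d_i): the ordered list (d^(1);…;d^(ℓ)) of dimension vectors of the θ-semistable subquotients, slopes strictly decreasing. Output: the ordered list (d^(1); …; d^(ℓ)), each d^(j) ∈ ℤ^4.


Barcode: M ≅ I[1,2], I[2,2], I[3,3], I[4,4]^3. HN layers by μ_θ (2 steps, strictly decreasing):
  μ^(1)=6; μ^(2)=-1

((0, 0, 1, 0); (1, 2, 0, 3))


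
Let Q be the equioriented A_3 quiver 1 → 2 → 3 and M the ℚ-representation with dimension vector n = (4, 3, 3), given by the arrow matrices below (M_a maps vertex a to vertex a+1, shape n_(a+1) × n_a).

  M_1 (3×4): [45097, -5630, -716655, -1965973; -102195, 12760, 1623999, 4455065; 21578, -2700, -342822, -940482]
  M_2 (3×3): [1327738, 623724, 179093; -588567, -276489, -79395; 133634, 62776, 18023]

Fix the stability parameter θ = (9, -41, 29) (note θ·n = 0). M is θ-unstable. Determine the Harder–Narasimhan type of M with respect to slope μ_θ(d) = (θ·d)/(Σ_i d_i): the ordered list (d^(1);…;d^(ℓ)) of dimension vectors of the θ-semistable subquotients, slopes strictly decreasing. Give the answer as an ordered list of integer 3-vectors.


Via rank(M_{q-1}∘⋯∘M_p): M ≅ I[1,1]^2, I[1,2], I[1,3], I[2,3], I[3,3].
μ_θ-semistable layers: μ^(1)=29; μ^(2)=9; μ^(3)=-16; μ^(4)=-41

((0, 0, 3); (2, 0, 0); (2, 2, 0); (0, 1, 0))


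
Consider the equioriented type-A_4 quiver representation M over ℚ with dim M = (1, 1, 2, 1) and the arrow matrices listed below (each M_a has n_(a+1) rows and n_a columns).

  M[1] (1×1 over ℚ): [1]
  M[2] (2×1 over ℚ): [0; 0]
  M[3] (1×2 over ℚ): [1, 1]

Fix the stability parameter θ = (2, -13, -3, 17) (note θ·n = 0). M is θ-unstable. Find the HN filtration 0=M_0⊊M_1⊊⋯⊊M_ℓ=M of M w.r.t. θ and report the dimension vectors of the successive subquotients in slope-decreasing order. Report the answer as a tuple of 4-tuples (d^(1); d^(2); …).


Via rank(M_{q-1}∘⋯∘M_p): M ≅ I[1,2], I[3,3], I[3,4].
μ_θ-semistable layers: μ^(1)=17; μ^(2)=-3; μ^(3)=-11/2

((0, 0, 0, 1); (0, 0, 2, 0); (1, 1, 0, 0))


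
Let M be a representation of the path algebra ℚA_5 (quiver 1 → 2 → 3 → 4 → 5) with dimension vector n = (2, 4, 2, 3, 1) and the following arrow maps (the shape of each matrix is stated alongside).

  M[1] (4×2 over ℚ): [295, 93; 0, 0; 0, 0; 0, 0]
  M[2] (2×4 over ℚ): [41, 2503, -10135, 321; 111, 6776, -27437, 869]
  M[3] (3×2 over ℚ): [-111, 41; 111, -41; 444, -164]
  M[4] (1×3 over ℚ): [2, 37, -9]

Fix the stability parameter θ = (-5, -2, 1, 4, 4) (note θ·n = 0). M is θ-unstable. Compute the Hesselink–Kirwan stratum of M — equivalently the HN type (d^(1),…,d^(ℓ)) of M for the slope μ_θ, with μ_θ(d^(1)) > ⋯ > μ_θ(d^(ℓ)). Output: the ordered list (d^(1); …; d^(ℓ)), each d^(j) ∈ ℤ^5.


Interval decomposition of M: I[1,1], I[1,3], I[2,2]^2, I[2,5], I[4,4]^2.
HN type (ℓ=4): μ^(1)=4; μ^(2)=1; μ^(3)=-2; μ^(4)=-5

((0, 0, 0, 3, 1); (0, 0, 2, 0, 0); (0, 4, 0, 0, 0); (2, 0, 0, 0, 0))


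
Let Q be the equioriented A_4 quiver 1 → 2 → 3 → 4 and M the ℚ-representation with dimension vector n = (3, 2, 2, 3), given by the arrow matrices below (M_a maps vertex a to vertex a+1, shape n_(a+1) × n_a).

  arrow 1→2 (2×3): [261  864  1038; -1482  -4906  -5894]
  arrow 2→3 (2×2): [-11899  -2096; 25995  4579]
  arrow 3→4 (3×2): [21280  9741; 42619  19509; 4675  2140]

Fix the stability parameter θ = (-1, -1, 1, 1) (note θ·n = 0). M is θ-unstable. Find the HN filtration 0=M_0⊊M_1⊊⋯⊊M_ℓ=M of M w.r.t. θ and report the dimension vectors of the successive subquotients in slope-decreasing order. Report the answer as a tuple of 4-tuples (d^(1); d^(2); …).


Via rank(M_{q-1}∘⋯∘M_p): M ≅ I[1,1], I[1,4]^2, I[4,4].
μ_θ-semistable layers: μ^(1)=1; μ^(2)=-1

((0, 0, 2, 3); (3, 2, 0, 0))


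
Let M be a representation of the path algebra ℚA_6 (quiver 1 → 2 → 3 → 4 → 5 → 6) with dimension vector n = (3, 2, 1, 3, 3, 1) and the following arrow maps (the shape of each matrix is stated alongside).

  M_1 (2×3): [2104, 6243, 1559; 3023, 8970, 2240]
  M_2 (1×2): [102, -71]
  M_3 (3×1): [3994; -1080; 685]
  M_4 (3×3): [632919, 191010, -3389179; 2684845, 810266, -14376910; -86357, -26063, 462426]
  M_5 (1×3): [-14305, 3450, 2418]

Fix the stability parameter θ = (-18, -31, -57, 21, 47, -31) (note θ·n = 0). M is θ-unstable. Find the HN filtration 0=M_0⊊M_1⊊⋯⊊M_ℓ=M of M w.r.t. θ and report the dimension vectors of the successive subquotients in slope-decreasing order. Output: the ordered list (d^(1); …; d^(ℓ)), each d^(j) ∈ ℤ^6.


Interval decomposition of M: I[1,1], I[1,2], I[1,6], I[4,5]^2.
HN type (ℓ=6): μ^(1)=47; μ^(2)=21; μ^(3)=37/3; μ^(4)=-18; μ^(5)=-49/2; μ^(6)=-106/3

((0, 0, 0, 0, 2, 0); (0, 0, 0, 2, 0, 0); (0, 0, 0, 1, 1, 1); (1, 0, 0, 0, 0, 0); (1, 1, 0, 0, 0, 0); (1, 1, 1, 0, 0, 0))


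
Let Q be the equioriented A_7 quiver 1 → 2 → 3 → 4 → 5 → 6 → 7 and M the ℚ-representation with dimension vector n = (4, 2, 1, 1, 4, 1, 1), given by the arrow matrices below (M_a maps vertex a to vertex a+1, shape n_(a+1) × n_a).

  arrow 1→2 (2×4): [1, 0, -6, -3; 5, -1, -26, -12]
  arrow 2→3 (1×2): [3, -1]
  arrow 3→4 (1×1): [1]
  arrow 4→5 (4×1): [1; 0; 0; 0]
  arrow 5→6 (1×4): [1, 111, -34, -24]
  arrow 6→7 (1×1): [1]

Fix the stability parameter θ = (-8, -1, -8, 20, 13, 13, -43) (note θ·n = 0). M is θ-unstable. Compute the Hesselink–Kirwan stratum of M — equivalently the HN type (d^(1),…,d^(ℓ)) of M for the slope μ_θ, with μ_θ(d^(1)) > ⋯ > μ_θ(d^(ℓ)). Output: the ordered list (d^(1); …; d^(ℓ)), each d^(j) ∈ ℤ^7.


Via rank(M_{q-1}∘⋯∘M_p): M ≅ I[1,1]^2, I[1,2], I[1,7], I[5,5]^3.
μ_θ-semistable layers: μ^(1)=13; μ^(2)=3/4; μ^(3)=-1; μ^(4)=-9/2; μ^(5)=-8

((0, 0, 0, 0, 3, 0, 0); (0, 0, 0, 1, 1, 1, 1); (0, 1, 0, 0, 0, 0, 0); (0, 1, 1, 0, 0, 0, 0); (4, 0, 0, 0, 0, 0, 0))


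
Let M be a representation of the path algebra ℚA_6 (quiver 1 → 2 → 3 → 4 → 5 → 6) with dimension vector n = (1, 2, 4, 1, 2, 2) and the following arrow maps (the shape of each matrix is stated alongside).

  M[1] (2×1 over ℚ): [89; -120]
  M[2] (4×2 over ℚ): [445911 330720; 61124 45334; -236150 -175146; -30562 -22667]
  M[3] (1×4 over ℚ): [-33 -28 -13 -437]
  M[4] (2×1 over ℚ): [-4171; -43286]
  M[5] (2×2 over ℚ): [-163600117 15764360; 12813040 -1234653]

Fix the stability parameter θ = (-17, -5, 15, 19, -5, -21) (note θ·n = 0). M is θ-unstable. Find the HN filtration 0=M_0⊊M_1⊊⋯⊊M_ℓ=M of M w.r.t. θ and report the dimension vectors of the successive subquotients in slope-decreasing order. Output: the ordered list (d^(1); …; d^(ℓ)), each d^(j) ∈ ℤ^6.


Barcode: M ≅ I[1,6], I[2,3], I[3,3]^2, I[5,6]. HN layers by μ_θ (5 steps, strictly decreasing):
  μ^(1)=15; μ^(2)=2; μ^(3)=-5; μ^(4)=-13; μ^(5)=-17

((0, 0, 3, 0, 0, 0); (0, 0, 1, 1, 1, 1); (0, 2, 0, 0, 0, 0); (0, 0, 0, 0, 1, 1); (1, 0, 0, 0, 0, 0))


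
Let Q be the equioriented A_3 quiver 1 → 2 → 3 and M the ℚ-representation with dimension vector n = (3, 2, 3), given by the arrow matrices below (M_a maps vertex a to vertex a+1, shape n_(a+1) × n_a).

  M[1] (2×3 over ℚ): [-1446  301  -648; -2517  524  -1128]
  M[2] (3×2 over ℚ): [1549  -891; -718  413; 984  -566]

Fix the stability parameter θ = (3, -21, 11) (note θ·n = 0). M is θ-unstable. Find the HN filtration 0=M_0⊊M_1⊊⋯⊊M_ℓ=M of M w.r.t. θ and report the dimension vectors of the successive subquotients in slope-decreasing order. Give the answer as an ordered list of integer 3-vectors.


Interval decomposition of M: I[1,1], I[1,3]^2, I[3,3].
HN type (ℓ=3): μ^(1)=11; μ^(2)=3; μ^(3)=-9

((0, 0, 3); (1, 0, 0); (2, 2, 0))


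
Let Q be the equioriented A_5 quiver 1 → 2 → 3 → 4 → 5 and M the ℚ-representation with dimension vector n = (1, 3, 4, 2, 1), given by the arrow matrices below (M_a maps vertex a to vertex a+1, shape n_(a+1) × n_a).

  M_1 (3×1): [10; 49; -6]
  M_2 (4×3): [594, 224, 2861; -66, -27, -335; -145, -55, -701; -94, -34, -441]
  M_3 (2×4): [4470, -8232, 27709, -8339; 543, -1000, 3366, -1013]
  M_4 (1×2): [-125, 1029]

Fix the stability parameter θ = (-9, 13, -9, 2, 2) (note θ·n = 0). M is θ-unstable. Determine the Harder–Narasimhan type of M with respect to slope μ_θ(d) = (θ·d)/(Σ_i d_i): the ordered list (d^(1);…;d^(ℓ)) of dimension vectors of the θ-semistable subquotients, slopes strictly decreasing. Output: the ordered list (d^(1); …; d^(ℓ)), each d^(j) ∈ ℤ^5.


Barcode: M ≅ I[1,5], I[2,3], I[2,4], I[3,3]. HN layers by μ_θ (2 steps, strictly decreasing):
  μ^(1)=2; μ^(2)=-9

((0, 3, 3, 2, 1); (1, 0, 1, 0, 0))


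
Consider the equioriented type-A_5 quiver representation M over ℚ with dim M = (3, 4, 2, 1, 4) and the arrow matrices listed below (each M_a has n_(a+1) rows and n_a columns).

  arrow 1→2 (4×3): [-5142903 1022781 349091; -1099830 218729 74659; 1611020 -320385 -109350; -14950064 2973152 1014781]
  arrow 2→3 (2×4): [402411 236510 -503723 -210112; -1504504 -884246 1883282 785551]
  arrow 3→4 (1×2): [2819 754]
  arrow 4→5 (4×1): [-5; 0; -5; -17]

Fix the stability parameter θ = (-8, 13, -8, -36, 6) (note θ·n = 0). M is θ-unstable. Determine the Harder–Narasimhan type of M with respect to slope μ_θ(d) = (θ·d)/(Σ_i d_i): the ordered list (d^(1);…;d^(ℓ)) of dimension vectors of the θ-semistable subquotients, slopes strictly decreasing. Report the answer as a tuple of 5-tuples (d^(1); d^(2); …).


Interval decomposition of M: I[1,2], I[1,3], I[1,5], I[2,2], I[5,5]^3.
HN type (ℓ=5): μ^(1)=13; μ^(2)=6; μ^(3)=5/2; μ^(4)=-8; μ^(5)=-39/4

((0, 2, 0, 0, 0); (0, 0, 0, 0, 4); (0, 1, 1, 0, 0); (2, 0, 0, 0, 0); (1, 1, 1, 1, 0))


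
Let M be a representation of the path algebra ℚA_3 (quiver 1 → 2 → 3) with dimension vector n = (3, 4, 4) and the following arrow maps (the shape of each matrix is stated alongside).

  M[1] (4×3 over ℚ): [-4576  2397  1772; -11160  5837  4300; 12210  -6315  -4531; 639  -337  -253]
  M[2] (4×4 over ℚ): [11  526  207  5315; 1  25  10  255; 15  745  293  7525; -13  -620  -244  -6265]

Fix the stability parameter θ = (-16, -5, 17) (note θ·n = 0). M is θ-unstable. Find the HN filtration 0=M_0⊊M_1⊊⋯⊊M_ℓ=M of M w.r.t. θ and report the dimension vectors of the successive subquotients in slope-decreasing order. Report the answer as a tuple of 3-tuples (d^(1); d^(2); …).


Via rank(M_{q-1}∘⋯∘M_p): M ≅ I[1,3]^3, I[2,2], I[3,3].
μ_θ-semistable layers: μ^(1)=17; μ^(2)=-5; μ^(3)=-16

((0, 0, 4); (0, 4, 0); (3, 0, 0))


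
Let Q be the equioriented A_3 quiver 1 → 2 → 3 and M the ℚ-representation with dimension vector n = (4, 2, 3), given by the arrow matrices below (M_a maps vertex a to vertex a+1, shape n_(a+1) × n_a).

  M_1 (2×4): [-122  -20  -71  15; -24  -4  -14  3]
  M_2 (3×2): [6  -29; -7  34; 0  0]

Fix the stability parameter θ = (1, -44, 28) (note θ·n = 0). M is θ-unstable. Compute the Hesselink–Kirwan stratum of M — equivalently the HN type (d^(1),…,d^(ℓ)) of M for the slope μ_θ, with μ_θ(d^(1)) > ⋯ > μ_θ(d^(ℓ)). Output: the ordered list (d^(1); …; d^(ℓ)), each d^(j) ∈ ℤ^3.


Barcode: M ≅ I[1,1]^2, I[1,3]^2, I[3,3]. HN layers by μ_θ (3 steps, strictly decreasing):
  μ^(1)=28; μ^(2)=1; μ^(3)=-43/2

((0, 0, 3); (2, 0, 0); (2, 2, 0))


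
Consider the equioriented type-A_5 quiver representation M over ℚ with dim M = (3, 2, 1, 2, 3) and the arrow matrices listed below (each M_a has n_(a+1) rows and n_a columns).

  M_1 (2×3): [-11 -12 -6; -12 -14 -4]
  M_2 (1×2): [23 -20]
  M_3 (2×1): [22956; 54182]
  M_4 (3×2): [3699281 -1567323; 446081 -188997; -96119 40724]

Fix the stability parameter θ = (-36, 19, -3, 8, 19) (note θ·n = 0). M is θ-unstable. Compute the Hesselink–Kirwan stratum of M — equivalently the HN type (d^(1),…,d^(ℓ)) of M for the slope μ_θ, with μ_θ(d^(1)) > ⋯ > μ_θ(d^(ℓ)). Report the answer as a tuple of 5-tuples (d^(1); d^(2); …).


Interval decomposition of M: I[1,1], I[1,2], I[1,5], I[4,5], I[5,5].
HN type (ℓ=3): μ^(1)=19; μ^(2)=8; μ^(3)=-36

((0, 1, 0, 0, 3); (0, 1, 1, 2, 0); (3, 0, 0, 0, 0))


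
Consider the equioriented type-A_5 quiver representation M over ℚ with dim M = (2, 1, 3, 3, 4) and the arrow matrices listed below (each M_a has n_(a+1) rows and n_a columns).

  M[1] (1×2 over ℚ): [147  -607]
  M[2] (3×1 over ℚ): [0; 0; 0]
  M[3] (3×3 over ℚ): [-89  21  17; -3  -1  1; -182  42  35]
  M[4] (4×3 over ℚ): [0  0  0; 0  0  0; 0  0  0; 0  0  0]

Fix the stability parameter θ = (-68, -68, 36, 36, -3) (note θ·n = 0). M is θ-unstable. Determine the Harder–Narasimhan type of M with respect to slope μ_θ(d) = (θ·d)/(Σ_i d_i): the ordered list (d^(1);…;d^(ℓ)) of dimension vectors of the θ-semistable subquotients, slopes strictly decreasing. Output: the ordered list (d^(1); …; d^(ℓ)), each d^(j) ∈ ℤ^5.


Via rank(M_{q-1}∘⋯∘M_p): M ≅ I[1,1], I[1,2], I[3,3], I[3,4]^2, I[4,4], I[5,5]^4.
μ_θ-semistable layers: μ^(1)=36; μ^(2)=-3; μ^(3)=-68

((0, 0, 3, 3, 0); (0, 0, 0, 0, 4); (2, 1, 0, 0, 0))


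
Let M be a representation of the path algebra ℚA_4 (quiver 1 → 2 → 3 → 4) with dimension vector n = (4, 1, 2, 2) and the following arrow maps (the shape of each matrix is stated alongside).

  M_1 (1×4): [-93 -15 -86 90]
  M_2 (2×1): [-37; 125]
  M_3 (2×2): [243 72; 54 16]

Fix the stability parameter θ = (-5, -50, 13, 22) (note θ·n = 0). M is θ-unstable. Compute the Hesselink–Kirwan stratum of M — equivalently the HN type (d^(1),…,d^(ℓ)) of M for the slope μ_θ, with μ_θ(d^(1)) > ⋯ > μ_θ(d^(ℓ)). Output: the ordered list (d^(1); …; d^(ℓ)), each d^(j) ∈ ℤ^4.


Via rank(M_{q-1}∘⋯∘M_p): M ≅ I[1,1]^3, I[1,4], I[3,3], I[4,4].
μ_θ-semistable layers: μ^(1)=22; μ^(2)=13; μ^(3)=-5; μ^(4)=-55/2

((0, 0, 0, 2); (0, 0, 2, 0); (3, 0, 0, 0); (1, 1, 0, 0))


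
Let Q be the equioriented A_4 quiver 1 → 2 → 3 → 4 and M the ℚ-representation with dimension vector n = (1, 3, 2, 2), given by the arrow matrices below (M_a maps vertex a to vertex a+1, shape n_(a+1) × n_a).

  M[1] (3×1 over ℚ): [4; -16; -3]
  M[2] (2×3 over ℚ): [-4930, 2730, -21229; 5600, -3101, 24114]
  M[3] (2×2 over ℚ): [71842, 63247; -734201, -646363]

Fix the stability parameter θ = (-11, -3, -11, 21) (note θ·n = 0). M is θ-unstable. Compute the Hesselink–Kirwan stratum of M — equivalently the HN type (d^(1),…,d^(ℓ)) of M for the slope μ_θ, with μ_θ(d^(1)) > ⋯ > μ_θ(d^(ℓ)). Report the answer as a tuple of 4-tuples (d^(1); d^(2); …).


Barcode: M ≅ I[1,4], I[2,2], I[2,4]. HN layers by μ_θ (4 steps, strictly decreasing):
  μ^(1)=21; μ^(2)=-3; μ^(3)=-7; μ^(4)=-11

((0, 0, 0, 2); (0, 1, 0, 0); (0, 2, 2, 0); (1, 0, 0, 0))


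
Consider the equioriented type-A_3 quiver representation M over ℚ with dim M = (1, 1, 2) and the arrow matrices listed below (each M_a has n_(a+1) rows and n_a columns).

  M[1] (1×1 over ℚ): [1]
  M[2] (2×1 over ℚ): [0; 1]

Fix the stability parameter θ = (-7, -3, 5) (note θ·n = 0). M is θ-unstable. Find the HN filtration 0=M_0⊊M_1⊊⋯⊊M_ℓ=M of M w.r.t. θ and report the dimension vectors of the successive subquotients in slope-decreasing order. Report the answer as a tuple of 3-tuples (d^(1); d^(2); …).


Barcode: M ≅ I[1,3], I[3,3]. HN layers by μ_θ (3 steps, strictly decreasing):
  μ^(1)=5; μ^(2)=-3; μ^(3)=-7

((0, 0, 2); (0, 1, 0); (1, 0, 0))


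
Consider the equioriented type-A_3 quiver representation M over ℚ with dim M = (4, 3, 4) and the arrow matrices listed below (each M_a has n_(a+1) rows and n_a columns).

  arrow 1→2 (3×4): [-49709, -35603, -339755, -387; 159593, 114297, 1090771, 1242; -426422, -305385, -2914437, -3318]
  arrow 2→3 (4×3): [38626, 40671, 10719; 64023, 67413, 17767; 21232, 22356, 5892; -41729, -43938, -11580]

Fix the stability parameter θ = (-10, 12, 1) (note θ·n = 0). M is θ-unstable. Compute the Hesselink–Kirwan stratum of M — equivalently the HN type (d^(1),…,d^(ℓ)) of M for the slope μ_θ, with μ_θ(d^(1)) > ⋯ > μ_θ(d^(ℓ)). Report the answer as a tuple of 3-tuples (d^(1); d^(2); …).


Interval decomposition of M: I[1,1], I[1,2], I[1,3]^2, I[3,3]^2.
HN type (ℓ=4): μ^(1)=12; μ^(2)=13/2; μ^(3)=1; μ^(4)=-10

((0, 1, 0); (0, 2, 2); (0, 0, 2); (4, 0, 0))


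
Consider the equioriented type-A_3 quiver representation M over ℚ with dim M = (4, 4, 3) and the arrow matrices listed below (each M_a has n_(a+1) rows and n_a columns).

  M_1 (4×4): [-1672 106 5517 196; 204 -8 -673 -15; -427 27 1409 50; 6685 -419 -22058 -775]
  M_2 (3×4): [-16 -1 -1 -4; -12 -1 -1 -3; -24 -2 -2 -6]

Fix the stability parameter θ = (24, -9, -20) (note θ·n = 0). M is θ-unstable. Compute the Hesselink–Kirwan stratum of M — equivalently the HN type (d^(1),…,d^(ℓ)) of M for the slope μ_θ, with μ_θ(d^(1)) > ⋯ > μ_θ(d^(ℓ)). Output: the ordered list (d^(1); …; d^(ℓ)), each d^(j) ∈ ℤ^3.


Barcode: M ≅ I[1,2]^2, I[1,3]^2, I[3,3]. HN layers by μ_θ (3 steps, strictly decreasing):
  μ^(1)=15/2; μ^(2)=-5/3; μ^(3)=-20

((2, 2, 0); (2, 2, 2); (0, 0, 1))


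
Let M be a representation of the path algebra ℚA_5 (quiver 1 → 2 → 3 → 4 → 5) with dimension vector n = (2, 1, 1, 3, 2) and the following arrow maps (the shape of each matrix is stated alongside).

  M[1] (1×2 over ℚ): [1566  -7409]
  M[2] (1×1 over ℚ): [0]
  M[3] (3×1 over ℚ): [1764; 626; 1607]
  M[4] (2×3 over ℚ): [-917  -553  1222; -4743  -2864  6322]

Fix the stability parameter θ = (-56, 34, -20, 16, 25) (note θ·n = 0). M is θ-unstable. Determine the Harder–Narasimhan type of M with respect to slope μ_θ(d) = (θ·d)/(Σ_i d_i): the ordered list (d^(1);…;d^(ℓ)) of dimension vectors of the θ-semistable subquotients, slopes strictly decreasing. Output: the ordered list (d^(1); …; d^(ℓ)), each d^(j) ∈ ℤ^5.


Via rank(M_{q-1}∘⋯∘M_p): M ≅ I[1,1], I[1,2], I[3,5], I[4,4], I[4,5].
μ_θ-semistable layers: μ^(1)=34; μ^(2)=25; μ^(3)=16; μ^(4)=-20; μ^(5)=-56

((0, 1, 0, 0, 0); (0, 0, 0, 0, 2); (0, 0, 0, 3, 0); (0, 0, 1, 0, 0); (2, 0, 0, 0, 0))


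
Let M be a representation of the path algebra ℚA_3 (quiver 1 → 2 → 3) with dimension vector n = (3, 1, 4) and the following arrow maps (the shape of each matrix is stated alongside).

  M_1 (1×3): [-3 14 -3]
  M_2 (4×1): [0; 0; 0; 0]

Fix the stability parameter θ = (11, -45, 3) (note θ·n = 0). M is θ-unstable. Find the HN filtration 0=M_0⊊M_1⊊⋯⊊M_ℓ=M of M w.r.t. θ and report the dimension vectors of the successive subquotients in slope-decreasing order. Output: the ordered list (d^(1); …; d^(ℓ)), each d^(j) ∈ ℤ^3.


Interval decomposition of M: I[1,1]^2, I[1,2], I[3,3]^4.
HN type (ℓ=3): μ^(1)=11; μ^(2)=3; μ^(3)=-17

((2, 0, 0); (0, 0, 4); (1, 1, 0))


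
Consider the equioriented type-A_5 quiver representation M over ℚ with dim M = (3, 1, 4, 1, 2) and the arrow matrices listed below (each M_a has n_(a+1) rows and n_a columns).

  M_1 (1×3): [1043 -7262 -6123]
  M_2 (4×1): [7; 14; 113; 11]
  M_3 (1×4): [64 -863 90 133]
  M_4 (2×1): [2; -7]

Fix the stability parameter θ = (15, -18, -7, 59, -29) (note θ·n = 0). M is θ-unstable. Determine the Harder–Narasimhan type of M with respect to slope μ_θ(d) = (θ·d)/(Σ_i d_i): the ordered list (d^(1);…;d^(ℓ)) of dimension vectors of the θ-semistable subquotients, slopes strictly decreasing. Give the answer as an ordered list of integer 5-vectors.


Via rank(M_{q-1}∘⋯∘M_p): M ≅ I[1,1]^2, I[1,5], I[3,3]^3, I[5,5].
μ_θ-semistable layers: μ^(1)=15; μ^(2)=-10/3; μ^(3)=-7; μ^(4)=-29

((2, 0, 0, 1, 1); (1, 1, 1, 0, 0); (0, 0, 3, 0, 0); (0, 0, 0, 0, 1))


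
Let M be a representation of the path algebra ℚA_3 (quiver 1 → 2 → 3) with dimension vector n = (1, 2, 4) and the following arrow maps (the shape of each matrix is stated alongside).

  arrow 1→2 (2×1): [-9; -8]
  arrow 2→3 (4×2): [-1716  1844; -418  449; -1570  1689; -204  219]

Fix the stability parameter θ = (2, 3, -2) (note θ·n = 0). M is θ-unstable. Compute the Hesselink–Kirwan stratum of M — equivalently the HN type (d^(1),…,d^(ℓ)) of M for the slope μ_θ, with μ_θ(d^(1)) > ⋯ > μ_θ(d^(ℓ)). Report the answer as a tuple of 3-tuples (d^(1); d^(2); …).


Barcode: M ≅ I[1,3], I[2,3], I[3,3]^2. HN layers by μ_θ (3 steps, strictly decreasing):
  μ^(1)=1; μ^(2)=1/2; μ^(3)=-2

((1, 1, 1); (0, 1, 1); (0, 0, 2))


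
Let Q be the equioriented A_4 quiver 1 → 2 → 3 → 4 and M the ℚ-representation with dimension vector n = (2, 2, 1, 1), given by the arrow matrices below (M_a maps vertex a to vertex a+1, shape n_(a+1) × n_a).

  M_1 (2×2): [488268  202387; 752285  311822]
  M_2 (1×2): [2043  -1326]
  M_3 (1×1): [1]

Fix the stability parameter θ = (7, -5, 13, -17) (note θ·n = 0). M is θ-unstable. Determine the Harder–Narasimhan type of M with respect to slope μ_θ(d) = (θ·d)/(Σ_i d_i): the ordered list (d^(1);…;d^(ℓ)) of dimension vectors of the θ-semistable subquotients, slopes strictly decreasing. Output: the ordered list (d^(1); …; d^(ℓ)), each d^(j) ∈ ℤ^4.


Barcode: M ≅ I[1,2], I[1,4]. HN layers by μ_θ (2 steps, strictly decreasing):
  μ^(1)=1; μ^(2)=-1/2

((1, 1, 0, 0); (1, 1, 1, 1))


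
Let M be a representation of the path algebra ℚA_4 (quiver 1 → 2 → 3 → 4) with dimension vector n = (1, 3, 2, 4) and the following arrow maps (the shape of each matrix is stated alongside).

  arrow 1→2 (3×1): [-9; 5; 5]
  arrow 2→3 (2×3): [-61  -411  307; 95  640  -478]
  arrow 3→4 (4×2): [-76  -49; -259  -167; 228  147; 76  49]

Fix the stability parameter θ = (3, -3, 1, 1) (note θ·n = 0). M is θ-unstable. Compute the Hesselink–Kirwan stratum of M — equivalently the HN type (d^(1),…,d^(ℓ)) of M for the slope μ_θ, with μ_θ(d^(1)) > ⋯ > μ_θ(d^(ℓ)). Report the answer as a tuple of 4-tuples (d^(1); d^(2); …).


Barcode: M ≅ I[1,4], I[2,2], I[2,4], I[4,4]^2. HN layers by μ_θ (3 steps, strictly decreasing):
  μ^(1)=1; μ^(2)=0; μ^(3)=-3

((0, 0, 2, 4); (1, 1, 0, 0); (0, 2, 0, 0))


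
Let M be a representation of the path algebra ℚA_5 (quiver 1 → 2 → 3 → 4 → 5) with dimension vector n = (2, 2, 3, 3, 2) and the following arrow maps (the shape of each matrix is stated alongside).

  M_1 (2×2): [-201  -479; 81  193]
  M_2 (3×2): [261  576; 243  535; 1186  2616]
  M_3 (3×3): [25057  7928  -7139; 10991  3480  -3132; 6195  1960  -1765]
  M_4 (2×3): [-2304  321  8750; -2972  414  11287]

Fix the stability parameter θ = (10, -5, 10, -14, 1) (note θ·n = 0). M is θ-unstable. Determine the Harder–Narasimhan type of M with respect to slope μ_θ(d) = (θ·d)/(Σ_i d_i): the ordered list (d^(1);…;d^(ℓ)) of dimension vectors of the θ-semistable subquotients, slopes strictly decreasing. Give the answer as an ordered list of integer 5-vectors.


Barcode: M ≅ I[1,5]^2, I[3,3], I[4,4]. HN layers by μ_θ (4 steps, strictly decreasing):
  μ^(1)=10; μ^(2)=1; μ^(3)=1/4; μ^(4)=-14

((0, 0, 1, 0, 0); (0, 0, 0, 0, 2); (2, 2, 2, 2, 0); (0, 0, 0, 1, 0))


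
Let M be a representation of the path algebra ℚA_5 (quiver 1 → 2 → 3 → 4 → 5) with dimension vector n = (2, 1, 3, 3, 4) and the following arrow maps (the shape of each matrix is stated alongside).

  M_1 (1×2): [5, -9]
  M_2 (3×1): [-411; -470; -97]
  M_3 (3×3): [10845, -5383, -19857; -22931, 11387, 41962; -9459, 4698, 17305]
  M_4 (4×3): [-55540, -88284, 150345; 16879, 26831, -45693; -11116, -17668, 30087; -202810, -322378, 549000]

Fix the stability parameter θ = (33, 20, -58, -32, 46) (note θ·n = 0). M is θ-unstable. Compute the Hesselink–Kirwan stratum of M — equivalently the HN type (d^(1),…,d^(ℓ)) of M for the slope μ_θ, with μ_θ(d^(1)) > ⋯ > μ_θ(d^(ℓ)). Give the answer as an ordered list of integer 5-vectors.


Interval decomposition of M: I[1,1], I[1,5], I[3,4], I[3,5], I[5,5]^2.
HN type (ℓ=5): μ^(1)=46; μ^(2)=33; μ^(3)=-37/4; μ^(4)=-32; μ^(5)=-58

((0, 0, 0, 0, 4); (1, 0, 0, 0, 0); (1, 1, 1, 1, 0); (0, 0, 0, 2, 0); (0, 0, 2, 0, 0))


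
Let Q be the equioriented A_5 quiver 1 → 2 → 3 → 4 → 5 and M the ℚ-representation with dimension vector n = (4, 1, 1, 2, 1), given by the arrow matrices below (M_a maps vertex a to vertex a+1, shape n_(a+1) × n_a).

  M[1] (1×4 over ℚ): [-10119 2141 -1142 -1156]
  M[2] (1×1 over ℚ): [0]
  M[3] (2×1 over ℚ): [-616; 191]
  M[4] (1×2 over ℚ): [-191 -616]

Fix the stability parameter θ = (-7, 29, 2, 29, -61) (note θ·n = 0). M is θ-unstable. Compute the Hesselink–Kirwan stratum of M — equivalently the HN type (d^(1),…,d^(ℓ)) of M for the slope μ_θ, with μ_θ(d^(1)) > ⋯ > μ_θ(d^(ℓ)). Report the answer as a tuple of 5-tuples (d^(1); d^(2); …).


Barcode: M ≅ I[1,1]^3, I[1,2], I[3,4], I[4,5]. HN layers by μ_θ (4 steps, strictly decreasing):
  μ^(1)=29; μ^(2)=2; μ^(3)=-7; μ^(4)=-16

((0, 1, 0, 1, 0); (0, 0, 1, 0, 0); (4, 0, 0, 0, 0); (0, 0, 0, 1, 1))


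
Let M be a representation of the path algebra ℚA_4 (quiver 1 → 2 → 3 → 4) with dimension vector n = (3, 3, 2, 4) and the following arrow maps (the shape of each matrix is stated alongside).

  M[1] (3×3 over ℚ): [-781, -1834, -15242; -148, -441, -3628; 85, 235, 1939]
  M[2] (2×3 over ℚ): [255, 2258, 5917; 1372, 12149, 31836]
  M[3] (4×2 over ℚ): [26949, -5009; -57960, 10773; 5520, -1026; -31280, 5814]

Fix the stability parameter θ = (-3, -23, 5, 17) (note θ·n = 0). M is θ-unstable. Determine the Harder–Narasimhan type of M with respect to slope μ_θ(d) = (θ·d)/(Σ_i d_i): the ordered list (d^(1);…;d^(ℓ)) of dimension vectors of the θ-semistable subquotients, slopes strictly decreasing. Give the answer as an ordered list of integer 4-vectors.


Barcode: M ≅ I[1,2], I[1,4]^2, I[4,4]^2. HN layers by μ_θ (3 steps, strictly decreasing):
  μ^(1)=17; μ^(2)=5; μ^(3)=-13

((0, 0, 0, 4); (0, 0, 2, 0); (3, 3, 0, 0))


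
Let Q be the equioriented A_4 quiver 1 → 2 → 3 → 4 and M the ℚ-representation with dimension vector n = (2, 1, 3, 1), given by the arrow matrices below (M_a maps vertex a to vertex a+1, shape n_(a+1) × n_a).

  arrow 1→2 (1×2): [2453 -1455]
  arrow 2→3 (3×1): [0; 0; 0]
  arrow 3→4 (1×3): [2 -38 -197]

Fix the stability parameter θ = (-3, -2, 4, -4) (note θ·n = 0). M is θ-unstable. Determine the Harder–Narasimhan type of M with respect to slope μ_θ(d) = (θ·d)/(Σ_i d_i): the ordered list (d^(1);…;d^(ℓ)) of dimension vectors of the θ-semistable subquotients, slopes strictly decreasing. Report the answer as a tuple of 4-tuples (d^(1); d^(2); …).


Barcode: M ≅ I[1,1], I[1,2], I[3,3]^2, I[3,4]. HN layers by μ_θ (4 steps, strictly decreasing):
  μ^(1)=4; μ^(2)=0; μ^(3)=-2; μ^(4)=-3

((0, 0, 2, 0); (0, 0, 1, 1); (0, 1, 0, 0); (2, 0, 0, 0))


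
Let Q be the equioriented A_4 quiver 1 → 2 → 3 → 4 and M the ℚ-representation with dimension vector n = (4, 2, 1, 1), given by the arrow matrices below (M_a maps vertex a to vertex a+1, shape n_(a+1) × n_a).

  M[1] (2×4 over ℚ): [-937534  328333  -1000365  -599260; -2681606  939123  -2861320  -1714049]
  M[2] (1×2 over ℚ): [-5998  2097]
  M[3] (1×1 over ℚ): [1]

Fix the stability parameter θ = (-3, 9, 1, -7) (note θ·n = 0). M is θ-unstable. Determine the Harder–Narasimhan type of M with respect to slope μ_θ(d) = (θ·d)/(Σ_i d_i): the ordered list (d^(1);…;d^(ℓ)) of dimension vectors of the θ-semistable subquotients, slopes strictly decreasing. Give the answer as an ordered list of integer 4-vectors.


Barcode: M ≅ I[1,1]^2, I[1,2], I[1,4]. HN layers by μ_θ (3 steps, strictly decreasing):
  μ^(1)=9; μ^(2)=1; μ^(3)=-3

((0, 1, 0, 0); (0, 1, 1, 1); (4, 0, 0, 0))


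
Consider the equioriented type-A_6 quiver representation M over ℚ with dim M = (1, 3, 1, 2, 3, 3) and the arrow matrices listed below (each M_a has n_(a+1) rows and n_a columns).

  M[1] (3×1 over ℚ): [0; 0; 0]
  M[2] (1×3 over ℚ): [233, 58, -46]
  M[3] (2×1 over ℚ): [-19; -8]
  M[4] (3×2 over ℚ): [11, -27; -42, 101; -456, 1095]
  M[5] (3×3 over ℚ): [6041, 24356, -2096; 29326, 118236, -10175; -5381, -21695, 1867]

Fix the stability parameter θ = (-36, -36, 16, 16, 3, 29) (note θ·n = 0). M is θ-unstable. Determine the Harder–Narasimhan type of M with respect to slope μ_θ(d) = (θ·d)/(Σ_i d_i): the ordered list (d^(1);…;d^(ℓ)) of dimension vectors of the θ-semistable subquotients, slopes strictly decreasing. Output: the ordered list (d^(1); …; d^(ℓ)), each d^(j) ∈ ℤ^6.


Interval decomposition of M: I[1,1], I[2,2]^2, I[2,6], I[4,6], I[5,6].
HN type (ℓ=5): μ^(1)=29; μ^(2)=35/3; μ^(3)=19/2; μ^(4)=3; μ^(5)=-36

((0, 0, 0, 0, 0, 3); (0, 0, 1, 1, 1, 0); (0, 0, 0, 1, 1, 0); (0, 0, 0, 0, 1, 0); (1, 3, 0, 0, 0, 0))


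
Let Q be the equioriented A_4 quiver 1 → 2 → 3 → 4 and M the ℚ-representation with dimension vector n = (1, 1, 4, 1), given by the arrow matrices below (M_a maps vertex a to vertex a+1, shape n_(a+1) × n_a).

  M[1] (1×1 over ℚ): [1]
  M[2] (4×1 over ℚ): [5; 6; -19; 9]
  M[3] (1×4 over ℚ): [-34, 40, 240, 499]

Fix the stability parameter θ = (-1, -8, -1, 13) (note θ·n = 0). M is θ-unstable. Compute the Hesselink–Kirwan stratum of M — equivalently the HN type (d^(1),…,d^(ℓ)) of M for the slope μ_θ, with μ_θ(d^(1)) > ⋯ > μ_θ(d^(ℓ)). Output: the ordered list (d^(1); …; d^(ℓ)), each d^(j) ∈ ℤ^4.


Barcode: M ≅ I[1,4], I[3,3]^3. HN layers by μ_θ (3 steps, strictly decreasing):
  μ^(1)=13; μ^(2)=-1; μ^(3)=-9/2

((0, 0, 0, 1); (0, 0, 4, 0); (1, 1, 0, 0))


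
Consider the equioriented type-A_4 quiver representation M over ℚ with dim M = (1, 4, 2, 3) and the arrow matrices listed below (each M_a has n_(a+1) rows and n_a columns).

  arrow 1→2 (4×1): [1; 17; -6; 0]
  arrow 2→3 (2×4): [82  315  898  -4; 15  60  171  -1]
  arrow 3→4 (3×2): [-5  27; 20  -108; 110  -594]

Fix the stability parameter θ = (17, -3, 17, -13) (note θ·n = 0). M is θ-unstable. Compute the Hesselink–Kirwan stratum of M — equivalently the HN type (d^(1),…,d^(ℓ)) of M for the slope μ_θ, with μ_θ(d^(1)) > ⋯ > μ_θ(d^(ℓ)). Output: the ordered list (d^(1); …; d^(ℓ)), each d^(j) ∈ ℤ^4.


Via rank(M_{q-1}∘⋯∘M_p): M ≅ I[1,4], I[2,2]^2, I[2,3], I[4,4]^2.
μ_θ-semistable layers: μ^(1)=17; μ^(2)=9/2; μ^(3)=-3; μ^(4)=-13

((0, 0, 1, 0); (1, 1, 1, 1); (0, 3, 0, 0); (0, 0, 0, 2))


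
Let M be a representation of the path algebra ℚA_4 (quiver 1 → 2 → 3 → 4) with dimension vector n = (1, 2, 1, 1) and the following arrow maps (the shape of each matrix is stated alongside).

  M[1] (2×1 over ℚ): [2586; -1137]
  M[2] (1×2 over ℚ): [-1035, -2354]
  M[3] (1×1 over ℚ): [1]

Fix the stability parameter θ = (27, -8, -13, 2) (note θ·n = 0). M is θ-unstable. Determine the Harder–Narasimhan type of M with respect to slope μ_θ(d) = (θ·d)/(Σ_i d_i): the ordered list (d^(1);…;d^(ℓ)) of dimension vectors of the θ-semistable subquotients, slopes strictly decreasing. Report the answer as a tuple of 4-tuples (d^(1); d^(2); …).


Via rank(M_{q-1}∘⋯∘M_p): M ≅ I[1,4], I[2,2].
μ_θ-semistable layers: μ^(1)=2; μ^(2)=-8

((1, 1, 1, 1); (0, 1, 0, 0))


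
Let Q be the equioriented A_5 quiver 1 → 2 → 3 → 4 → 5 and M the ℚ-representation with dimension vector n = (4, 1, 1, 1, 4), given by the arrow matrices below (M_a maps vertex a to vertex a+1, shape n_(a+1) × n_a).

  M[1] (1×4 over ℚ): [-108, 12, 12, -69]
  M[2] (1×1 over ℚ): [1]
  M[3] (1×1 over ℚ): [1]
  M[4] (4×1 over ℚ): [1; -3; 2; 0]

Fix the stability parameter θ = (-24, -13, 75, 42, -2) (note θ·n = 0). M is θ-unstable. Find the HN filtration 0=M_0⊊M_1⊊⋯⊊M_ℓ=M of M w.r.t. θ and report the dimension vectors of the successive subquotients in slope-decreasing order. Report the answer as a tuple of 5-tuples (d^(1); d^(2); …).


Interval decomposition of M: I[1,1]^3, I[1,5], I[5,5]^3.
HN type (ℓ=4): μ^(1)=115/3; μ^(2)=-2; μ^(3)=-13; μ^(4)=-24

((0, 0, 1, 1, 1); (0, 0, 0, 0, 3); (0, 1, 0, 0, 0); (4, 0, 0, 0, 0))


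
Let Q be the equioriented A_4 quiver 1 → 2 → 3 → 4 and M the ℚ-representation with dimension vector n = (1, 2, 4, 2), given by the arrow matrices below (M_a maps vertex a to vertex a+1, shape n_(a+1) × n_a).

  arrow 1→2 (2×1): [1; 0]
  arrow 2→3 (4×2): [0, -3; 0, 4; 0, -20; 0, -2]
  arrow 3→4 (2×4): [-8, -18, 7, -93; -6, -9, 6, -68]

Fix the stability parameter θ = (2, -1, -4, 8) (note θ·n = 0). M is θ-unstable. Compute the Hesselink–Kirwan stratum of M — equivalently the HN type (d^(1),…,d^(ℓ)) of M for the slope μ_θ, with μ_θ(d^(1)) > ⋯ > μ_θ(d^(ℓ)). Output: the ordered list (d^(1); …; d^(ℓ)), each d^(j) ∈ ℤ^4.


Barcode: M ≅ I[1,2], I[2,4], I[3,3]^2, I[3,4]. HN layers by μ_θ (4 steps, strictly decreasing):
  μ^(1)=8; μ^(2)=1/2; μ^(3)=-5/2; μ^(4)=-4

((0, 0, 0, 2); (1, 1, 0, 0); (0, 1, 1, 0); (0, 0, 3, 0))


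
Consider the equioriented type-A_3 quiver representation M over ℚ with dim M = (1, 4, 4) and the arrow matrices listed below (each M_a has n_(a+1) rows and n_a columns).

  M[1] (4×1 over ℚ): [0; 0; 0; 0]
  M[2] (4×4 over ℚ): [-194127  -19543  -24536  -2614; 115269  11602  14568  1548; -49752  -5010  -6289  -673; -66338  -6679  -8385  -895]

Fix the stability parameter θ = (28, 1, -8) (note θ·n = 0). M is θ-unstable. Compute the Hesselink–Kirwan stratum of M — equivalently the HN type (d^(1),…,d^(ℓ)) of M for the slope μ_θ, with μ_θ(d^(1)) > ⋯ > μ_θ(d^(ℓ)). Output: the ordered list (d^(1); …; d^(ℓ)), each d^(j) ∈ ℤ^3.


Barcode: M ≅ I[1,1], I[2,3]^4. HN layers by μ_θ (2 steps, strictly decreasing):
  μ^(1)=28; μ^(2)=-7/2

((1, 0, 0); (0, 4, 4))


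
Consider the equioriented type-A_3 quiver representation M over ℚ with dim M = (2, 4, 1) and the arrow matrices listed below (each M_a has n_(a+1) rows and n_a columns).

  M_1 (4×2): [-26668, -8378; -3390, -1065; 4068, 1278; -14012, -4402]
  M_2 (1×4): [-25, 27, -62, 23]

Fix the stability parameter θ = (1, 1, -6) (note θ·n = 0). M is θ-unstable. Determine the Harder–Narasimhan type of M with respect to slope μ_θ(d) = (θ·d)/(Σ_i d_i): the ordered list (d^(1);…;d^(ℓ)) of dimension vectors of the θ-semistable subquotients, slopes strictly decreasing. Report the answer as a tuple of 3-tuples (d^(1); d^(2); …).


Barcode: M ≅ I[1,1], I[1,3], I[2,2]^3. HN layers by μ_θ (2 steps, strictly decreasing):
  μ^(1)=1; μ^(2)=-4/3

((1, 3, 0); (1, 1, 1))


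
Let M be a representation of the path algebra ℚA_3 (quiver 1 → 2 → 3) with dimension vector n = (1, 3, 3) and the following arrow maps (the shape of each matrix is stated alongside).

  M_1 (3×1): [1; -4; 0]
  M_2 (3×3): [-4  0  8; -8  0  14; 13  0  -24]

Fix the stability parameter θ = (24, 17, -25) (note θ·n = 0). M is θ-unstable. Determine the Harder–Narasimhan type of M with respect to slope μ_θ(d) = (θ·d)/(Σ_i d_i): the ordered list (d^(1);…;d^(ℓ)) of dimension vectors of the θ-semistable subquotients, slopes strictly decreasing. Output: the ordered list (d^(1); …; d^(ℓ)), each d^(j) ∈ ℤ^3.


Via rank(M_{q-1}∘⋯∘M_p): M ≅ I[1,3], I[2,2], I[2,3], I[3,3].
μ_θ-semistable layers: μ^(1)=17; μ^(2)=16/3; μ^(3)=-4; μ^(4)=-25

((0, 1, 0); (1, 1, 1); (0, 1, 1); (0, 0, 1))


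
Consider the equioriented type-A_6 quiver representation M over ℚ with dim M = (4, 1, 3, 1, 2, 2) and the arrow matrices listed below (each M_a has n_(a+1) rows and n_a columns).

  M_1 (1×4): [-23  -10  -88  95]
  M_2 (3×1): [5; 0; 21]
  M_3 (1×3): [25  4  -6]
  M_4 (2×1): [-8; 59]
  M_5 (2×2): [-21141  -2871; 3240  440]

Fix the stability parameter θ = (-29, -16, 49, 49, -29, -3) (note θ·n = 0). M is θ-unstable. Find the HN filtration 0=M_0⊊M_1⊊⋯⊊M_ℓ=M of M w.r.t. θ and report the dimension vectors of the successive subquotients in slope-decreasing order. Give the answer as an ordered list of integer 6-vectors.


Via rank(M_{q-1}∘⋯∘M_p): M ≅ I[1,1]^3, I[1,6], I[3,3]^2, I[5,5], I[6,6].
μ_θ-semistable layers: μ^(1)=49; μ^(2)=33/2; μ^(3)=-3; μ^(4)=-16; μ^(5)=-29

((0, 0, 2, 0, 0, 0); (0, 0, 1, 1, 1, 1); (0, 0, 0, 0, 0, 1); (0, 1, 0, 0, 0, 0); (4, 0, 0, 0, 1, 0))


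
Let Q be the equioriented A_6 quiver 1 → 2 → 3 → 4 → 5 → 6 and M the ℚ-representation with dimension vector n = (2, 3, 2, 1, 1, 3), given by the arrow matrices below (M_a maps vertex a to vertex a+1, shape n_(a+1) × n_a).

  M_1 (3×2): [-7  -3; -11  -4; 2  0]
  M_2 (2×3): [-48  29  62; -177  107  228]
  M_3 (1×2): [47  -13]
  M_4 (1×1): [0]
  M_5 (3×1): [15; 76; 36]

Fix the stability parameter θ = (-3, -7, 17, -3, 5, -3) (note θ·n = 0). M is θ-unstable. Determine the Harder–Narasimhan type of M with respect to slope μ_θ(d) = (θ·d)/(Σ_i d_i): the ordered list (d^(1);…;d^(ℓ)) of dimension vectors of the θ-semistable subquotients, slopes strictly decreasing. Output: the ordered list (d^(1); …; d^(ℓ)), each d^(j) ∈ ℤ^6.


Interval decomposition of M: I[1,3], I[1,4], I[2,2], I[5,6], I[6,6]^2.
HN type (ℓ=6): μ^(1)=17; μ^(2)=7; μ^(3)=1; μ^(4)=-3; μ^(5)=-5; μ^(6)=-7

((0, 0, 1, 0, 0, 0); (0, 0, 1, 1, 0, 0); (0, 0, 0, 0, 1, 1); (0, 0, 0, 0, 0, 2); (2, 2, 0, 0, 0, 0); (0, 1, 0, 0, 0, 0))


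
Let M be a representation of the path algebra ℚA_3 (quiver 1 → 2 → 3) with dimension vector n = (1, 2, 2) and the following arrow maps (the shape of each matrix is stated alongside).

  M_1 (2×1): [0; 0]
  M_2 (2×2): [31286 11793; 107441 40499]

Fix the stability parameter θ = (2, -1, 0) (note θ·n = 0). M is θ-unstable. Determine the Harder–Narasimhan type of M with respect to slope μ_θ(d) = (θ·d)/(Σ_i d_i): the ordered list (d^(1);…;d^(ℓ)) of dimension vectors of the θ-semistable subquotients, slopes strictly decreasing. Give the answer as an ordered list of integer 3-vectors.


Interval decomposition of M: I[1,1], I[2,3]^2.
HN type (ℓ=3): μ^(1)=2; μ^(2)=0; μ^(3)=-1

((1, 0, 0); (0, 0, 2); (0, 2, 0))


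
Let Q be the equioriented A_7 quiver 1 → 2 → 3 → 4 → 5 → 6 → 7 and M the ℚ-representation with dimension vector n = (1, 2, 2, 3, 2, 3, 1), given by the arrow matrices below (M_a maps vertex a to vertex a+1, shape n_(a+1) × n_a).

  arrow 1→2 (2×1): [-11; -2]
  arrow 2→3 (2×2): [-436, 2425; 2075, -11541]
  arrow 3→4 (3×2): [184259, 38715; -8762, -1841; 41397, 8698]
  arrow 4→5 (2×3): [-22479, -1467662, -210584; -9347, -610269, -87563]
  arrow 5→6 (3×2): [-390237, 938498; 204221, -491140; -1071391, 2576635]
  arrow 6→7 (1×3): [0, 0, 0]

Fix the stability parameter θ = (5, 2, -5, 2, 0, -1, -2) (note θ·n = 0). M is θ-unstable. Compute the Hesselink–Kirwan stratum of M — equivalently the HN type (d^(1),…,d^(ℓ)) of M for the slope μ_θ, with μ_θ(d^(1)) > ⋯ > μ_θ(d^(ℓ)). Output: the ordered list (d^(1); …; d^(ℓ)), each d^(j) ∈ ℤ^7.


Barcode: M ≅ I[1,6], I[2,4], I[4,6], I[6,6], I[7,7]. HN layers by μ_θ (6 steps, strictly decreasing):
  μ^(1)=2; μ^(2)=1/2; μ^(3)=1/3; μ^(4)=-1; μ^(5)=-3/2; μ^(6)=-2

((0, 0, 0, 1, 0, 0, 0); (1, 1, 1, 1, 1, 1, 0); (0, 0, 0, 1, 1, 1, 0); (0, 0, 0, 0, 0, 1, 0); (0, 1, 1, 0, 0, 0, 0); (0, 0, 0, 0, 0, 0, 1))


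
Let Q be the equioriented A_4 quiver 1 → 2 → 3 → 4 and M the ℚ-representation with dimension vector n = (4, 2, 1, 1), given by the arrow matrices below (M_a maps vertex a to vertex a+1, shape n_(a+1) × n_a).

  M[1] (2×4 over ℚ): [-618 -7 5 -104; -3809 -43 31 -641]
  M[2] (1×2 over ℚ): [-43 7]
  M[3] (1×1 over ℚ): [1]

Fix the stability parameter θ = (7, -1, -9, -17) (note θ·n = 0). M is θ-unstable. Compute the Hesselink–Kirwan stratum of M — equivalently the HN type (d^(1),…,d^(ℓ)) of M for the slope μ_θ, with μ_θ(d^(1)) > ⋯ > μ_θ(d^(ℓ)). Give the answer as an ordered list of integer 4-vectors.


Interval decomposition of M: I[1,1]^2, I[1,2], I[1,4].
HN type (ℓ=3): μ^(1)=7; μ^(2)=3; μ^(3)=-5

((2, 0, 0, 0); (1, 1, 0, 0); (1, 1, 1, 1))
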